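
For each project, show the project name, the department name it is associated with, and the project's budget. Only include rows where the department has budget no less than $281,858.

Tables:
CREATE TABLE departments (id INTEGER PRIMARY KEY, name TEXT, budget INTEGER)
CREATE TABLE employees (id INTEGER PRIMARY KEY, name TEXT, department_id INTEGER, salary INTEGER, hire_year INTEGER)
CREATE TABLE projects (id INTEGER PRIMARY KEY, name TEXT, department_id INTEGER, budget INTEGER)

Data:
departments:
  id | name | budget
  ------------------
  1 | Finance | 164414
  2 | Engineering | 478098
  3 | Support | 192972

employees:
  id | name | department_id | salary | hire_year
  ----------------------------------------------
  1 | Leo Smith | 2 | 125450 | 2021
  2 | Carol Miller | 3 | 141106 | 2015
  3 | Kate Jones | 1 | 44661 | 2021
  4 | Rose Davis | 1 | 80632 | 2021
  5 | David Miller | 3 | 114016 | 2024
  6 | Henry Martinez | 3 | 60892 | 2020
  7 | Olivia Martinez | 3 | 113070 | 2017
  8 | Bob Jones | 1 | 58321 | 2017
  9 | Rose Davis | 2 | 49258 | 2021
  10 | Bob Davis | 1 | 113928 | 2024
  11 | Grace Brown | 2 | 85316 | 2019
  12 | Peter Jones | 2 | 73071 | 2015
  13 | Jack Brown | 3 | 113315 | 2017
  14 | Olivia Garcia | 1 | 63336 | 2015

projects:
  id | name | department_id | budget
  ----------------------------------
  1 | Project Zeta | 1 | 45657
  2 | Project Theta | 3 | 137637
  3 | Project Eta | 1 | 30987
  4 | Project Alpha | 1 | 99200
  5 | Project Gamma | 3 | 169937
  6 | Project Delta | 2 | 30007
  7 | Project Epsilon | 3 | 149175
SELECT c.name, p.name AS department, c.budget FROM projects c JOIN departments p ON c.department_id = p.id WHERE p.budget >= 281858

Execution result:
name | department | budget
Project Delta | Engineering | 30007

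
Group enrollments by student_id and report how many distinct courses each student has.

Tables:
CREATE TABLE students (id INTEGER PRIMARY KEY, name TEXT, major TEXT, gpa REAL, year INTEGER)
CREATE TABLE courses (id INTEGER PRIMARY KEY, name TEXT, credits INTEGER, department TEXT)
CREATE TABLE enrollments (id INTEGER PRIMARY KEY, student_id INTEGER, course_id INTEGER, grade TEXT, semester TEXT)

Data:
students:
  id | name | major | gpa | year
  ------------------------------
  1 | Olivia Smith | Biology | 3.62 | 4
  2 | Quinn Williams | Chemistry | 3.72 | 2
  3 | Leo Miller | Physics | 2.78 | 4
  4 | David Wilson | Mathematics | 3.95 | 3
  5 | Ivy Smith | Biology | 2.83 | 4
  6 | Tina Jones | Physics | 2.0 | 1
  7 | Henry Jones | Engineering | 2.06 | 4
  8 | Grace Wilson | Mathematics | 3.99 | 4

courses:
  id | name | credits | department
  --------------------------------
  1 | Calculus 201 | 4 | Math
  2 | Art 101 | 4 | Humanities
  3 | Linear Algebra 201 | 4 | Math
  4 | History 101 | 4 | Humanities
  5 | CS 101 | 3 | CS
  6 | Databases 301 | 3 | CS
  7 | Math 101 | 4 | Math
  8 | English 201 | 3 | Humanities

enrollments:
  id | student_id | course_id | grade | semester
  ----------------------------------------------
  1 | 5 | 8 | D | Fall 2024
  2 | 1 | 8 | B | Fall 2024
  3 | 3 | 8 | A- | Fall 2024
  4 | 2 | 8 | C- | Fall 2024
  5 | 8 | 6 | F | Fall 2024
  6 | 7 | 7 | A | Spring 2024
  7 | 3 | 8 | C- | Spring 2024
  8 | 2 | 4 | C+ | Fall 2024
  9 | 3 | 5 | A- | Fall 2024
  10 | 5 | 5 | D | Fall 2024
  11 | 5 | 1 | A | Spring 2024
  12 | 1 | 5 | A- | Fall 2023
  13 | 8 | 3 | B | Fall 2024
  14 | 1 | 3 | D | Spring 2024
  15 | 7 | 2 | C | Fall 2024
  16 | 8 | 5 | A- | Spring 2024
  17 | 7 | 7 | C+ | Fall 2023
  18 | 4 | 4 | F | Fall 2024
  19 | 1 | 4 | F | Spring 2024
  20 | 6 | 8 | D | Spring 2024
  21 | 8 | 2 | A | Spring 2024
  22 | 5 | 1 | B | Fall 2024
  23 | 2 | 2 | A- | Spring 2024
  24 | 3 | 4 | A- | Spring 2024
SELECT student_id, COUNT(DISTINCT course_id) AS distinct_course_count FROM enrollments GROUP BY student_id

Execution result:
student_id | distinct_course_count
1 | 4
2 | 3
3 | 3
4 | 1
5 | 3
6 | 1
7 | 2
8 | 4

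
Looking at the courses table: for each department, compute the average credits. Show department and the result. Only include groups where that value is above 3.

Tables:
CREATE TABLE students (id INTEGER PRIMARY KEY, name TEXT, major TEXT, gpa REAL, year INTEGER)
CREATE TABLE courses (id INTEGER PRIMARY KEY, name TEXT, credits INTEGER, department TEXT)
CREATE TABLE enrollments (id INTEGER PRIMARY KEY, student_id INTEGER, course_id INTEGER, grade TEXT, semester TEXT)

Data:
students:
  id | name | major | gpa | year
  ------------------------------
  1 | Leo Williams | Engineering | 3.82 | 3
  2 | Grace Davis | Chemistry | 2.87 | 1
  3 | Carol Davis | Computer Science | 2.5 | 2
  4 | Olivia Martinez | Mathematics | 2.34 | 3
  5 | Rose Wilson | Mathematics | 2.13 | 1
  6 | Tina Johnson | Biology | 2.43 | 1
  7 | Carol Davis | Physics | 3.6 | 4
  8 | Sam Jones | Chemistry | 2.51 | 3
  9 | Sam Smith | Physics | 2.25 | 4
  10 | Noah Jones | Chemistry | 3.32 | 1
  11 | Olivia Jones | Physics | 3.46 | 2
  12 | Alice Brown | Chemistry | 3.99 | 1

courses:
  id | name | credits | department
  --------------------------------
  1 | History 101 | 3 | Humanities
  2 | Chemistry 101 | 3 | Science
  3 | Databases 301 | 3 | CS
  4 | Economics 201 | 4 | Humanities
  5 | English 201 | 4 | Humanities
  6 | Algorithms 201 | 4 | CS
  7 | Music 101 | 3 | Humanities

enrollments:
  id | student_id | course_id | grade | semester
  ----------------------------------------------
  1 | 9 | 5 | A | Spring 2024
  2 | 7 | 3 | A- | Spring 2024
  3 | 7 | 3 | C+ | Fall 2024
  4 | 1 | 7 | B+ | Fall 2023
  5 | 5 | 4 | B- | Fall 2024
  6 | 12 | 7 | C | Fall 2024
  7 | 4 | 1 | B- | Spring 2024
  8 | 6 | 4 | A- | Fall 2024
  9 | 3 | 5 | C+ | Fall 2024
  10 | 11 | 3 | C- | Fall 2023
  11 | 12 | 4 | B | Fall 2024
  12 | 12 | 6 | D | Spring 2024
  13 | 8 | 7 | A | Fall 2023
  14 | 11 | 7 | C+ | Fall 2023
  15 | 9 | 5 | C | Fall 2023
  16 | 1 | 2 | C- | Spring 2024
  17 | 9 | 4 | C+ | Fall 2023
SELECT department, AVG(credits) AS avg_credits FROM courses GROUP BY department HAVING AVG(credits) > 3

Execution result:
department | avg_credits
CS | 3.50
Humanities | 3.50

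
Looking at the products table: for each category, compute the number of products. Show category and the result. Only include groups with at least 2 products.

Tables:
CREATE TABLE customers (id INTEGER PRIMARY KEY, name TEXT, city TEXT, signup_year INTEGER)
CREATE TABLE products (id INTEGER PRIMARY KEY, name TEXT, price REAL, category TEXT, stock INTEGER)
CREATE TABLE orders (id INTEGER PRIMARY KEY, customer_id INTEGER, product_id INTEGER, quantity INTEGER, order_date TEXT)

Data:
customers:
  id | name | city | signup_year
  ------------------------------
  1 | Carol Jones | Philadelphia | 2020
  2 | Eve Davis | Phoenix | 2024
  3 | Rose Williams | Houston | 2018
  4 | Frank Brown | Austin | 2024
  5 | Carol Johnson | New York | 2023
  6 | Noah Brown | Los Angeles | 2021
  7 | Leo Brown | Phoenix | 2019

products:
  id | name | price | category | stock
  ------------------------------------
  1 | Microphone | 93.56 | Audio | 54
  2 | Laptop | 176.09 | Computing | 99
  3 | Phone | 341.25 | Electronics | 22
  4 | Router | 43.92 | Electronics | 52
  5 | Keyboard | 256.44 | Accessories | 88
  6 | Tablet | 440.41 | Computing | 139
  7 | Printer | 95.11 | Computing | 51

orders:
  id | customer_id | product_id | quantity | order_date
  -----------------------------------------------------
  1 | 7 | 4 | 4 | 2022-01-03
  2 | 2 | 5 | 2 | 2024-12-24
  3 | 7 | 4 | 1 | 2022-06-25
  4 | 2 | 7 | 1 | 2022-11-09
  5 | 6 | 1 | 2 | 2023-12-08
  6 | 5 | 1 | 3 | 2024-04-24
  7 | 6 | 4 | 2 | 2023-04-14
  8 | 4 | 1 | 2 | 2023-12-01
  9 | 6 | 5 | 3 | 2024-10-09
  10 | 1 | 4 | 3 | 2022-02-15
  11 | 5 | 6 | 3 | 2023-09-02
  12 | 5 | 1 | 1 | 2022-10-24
SELECT category, COUNT(*) AS n FROM products GROUP BY category HAVING COUNT(*) >= 2

Execution result:
category | n
Computing | 3
Electronics | 2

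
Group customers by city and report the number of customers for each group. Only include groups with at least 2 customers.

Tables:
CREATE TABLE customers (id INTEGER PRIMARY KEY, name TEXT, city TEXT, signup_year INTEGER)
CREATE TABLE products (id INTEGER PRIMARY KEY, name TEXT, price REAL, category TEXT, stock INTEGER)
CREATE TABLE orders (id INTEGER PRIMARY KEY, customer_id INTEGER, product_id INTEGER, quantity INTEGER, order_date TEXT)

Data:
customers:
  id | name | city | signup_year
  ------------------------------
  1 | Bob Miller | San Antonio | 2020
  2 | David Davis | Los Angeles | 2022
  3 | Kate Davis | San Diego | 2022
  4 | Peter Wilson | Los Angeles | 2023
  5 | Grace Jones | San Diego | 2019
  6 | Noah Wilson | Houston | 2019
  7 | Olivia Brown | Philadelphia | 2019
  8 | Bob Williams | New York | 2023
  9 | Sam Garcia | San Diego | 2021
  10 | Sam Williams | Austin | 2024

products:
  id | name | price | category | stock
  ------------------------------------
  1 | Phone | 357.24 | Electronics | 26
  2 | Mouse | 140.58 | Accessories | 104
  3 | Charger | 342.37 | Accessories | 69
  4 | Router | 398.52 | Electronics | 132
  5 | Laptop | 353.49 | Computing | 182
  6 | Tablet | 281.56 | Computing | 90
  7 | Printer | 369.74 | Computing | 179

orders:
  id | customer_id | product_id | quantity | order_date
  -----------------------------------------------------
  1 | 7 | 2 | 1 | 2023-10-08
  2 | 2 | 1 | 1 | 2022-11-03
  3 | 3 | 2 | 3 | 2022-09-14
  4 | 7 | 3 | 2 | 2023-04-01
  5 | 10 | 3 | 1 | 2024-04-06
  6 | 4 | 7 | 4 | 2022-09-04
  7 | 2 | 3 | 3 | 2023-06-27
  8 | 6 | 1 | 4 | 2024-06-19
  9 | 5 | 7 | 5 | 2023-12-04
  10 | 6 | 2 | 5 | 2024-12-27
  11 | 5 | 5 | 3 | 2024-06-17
SELECT city, COUNT(*) AS n FROM customers GROUP BY city HAVING COUNT(*) >= 2

Execution result:
city | n
Los Angeles | 2
San Diego | 3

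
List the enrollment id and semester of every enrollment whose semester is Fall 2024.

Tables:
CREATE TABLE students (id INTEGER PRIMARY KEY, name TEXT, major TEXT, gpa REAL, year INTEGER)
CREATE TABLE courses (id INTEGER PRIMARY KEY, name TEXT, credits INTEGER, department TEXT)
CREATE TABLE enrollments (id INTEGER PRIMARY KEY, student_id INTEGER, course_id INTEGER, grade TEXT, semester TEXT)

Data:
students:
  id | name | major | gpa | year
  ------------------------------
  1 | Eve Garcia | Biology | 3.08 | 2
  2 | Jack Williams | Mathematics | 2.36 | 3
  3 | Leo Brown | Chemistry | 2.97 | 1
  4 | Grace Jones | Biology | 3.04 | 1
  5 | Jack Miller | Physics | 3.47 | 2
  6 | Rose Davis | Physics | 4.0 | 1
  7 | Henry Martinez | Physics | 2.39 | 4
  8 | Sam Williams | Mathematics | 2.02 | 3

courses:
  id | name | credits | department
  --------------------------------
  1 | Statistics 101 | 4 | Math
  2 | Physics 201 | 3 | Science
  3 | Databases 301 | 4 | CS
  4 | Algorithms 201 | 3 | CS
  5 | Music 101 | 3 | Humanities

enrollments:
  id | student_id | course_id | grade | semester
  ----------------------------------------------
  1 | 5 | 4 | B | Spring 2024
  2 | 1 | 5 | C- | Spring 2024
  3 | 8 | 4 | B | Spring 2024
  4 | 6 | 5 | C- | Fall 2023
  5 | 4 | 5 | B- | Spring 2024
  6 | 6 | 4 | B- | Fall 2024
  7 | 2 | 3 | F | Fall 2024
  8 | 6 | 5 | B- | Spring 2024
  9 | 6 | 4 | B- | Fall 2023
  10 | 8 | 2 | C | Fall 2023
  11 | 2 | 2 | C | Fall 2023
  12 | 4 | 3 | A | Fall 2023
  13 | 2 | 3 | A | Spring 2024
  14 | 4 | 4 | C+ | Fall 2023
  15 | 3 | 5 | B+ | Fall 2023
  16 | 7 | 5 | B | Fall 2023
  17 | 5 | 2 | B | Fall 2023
SELECT id, semester FROM enrollments WHERE semester = 'Fall 2024'

Execution result:
id | semester
6 | Fall 2024
7 | Fall 2024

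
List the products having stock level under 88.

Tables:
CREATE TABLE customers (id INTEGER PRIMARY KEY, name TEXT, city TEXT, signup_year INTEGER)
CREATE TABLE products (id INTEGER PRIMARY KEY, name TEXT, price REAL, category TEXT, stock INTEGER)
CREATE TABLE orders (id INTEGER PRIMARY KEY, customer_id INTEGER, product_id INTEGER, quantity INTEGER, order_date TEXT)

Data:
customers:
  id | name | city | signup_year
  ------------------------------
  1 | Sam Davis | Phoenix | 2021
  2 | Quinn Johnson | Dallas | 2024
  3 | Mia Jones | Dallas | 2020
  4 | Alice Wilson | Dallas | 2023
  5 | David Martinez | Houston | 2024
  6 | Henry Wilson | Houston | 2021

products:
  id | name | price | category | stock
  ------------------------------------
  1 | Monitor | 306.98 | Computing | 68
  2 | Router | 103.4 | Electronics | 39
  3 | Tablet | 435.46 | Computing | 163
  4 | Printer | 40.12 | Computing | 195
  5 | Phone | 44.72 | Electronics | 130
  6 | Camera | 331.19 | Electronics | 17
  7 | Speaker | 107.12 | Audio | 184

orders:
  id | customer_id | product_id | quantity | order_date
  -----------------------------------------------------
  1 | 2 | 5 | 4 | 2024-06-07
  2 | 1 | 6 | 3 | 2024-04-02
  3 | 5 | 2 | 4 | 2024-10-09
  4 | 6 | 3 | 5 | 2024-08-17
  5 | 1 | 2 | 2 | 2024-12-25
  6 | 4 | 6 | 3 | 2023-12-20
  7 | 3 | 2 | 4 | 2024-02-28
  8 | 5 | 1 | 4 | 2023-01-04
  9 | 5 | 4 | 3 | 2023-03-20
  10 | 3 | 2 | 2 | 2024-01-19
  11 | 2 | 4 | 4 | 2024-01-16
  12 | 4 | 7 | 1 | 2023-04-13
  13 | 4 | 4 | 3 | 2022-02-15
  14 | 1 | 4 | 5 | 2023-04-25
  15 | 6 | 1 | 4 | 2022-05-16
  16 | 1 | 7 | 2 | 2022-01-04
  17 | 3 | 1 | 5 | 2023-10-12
SELECT name, stock FROM products WHERE stock < 88

Execution result:
name | stock
Monitor | 68
Router | 39
Camera | 17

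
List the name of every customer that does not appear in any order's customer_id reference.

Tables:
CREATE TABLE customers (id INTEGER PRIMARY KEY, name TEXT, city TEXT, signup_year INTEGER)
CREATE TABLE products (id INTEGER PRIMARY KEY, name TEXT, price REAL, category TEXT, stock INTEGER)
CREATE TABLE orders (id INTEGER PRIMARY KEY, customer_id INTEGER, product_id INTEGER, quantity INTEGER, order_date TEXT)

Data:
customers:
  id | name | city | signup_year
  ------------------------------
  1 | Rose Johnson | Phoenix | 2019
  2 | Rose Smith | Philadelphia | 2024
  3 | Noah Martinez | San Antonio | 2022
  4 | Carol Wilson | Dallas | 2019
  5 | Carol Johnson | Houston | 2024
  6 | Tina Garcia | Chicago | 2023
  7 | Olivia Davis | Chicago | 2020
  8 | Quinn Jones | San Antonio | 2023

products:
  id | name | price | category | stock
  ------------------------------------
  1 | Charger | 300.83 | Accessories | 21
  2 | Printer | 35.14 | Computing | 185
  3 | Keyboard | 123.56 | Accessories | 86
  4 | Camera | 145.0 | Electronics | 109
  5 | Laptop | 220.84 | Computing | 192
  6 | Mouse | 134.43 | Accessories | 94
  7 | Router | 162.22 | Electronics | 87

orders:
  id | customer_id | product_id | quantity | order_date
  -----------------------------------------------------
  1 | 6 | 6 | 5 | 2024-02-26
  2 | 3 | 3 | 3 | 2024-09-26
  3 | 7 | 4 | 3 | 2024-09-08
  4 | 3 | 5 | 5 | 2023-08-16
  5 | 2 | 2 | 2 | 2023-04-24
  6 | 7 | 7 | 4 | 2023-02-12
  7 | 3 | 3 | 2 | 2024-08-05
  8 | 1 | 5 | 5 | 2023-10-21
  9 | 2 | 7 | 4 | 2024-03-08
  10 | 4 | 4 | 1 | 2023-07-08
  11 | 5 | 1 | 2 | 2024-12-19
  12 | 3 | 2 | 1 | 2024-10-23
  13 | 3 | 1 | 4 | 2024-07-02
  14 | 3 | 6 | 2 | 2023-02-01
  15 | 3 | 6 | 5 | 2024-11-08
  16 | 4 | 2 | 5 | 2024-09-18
SELECT p.name FROM customers p LEFT JOIN orders c ON c.customer_id = p.id WHERE c.id IS NULL

Execution result:
Quinn Jones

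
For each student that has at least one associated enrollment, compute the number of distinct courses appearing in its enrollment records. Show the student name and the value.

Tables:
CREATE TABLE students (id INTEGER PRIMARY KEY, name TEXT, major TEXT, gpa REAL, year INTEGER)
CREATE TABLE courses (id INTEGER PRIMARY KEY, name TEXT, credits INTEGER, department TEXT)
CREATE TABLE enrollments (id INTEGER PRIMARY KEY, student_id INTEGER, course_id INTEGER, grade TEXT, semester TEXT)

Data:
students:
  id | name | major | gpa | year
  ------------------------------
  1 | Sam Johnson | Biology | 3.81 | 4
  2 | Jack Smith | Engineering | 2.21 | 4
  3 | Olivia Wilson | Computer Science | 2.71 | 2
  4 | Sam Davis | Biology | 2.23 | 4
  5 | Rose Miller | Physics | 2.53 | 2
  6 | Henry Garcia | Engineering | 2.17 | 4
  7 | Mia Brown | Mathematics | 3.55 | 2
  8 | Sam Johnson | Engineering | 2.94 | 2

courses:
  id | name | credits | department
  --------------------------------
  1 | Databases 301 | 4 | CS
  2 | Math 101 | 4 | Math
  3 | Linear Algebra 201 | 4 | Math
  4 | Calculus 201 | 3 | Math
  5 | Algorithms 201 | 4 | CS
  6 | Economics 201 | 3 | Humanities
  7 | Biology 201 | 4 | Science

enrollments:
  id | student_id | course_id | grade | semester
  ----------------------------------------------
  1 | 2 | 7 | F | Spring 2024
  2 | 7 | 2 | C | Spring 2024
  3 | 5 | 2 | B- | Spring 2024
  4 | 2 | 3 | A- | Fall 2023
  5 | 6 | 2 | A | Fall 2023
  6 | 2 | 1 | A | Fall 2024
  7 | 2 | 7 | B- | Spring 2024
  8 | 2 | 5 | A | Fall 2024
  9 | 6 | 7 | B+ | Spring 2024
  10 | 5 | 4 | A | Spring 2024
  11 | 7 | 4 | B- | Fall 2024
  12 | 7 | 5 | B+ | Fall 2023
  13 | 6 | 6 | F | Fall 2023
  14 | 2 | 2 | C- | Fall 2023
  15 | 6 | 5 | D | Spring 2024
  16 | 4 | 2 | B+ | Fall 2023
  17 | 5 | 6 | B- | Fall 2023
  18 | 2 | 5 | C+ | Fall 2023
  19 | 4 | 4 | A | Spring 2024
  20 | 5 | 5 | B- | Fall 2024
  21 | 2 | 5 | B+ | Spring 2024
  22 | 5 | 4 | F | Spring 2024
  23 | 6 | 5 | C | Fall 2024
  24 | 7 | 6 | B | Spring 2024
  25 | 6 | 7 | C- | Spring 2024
SELECT p.name, COUNT(DISTINCT c.course_id) AS distinct_course_count FROM enrollments c JOIN students p ON c.student_id = p.id GROUP BY p.id, p.name

Execution result:
name | distinct_course_count
Jack Smith | 5
Sam Davis | 2
Rose Miller | 4
Henry Garcia | 4
Mia Brown | 4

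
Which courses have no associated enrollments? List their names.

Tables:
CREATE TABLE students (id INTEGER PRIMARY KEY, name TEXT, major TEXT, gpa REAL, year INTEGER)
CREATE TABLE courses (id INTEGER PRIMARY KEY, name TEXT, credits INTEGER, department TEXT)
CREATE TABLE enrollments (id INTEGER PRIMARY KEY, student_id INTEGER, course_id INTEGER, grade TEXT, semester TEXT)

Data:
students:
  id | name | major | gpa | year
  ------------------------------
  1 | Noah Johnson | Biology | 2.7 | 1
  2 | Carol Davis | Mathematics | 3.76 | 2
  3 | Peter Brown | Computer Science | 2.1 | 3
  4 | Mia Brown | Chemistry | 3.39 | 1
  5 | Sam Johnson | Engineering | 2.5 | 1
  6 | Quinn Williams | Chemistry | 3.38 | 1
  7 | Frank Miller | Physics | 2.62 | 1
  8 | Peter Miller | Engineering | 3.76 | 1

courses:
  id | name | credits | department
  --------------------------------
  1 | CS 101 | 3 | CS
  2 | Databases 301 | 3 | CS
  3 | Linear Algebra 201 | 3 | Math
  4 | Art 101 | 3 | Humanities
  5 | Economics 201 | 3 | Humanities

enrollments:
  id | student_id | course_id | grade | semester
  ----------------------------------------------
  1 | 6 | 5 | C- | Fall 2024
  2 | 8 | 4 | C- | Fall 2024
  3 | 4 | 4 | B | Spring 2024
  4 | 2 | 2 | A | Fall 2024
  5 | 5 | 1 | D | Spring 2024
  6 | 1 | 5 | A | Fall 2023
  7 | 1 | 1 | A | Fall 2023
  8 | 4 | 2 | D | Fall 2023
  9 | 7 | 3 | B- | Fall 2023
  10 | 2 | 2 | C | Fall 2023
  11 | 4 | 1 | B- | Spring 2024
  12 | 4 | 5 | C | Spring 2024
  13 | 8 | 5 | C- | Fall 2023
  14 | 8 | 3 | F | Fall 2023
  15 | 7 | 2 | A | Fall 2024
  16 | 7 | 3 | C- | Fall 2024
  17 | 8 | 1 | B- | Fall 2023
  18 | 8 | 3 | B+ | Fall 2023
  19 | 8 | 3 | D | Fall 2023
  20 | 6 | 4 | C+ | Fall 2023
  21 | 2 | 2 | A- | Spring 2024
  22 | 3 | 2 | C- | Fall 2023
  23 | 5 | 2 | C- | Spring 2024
SELECT p.name FROM courses p LEFT JOIN enrollments c ON c.course_id = p.id WHERE c.id IS NULL

Execution result:
(no rows)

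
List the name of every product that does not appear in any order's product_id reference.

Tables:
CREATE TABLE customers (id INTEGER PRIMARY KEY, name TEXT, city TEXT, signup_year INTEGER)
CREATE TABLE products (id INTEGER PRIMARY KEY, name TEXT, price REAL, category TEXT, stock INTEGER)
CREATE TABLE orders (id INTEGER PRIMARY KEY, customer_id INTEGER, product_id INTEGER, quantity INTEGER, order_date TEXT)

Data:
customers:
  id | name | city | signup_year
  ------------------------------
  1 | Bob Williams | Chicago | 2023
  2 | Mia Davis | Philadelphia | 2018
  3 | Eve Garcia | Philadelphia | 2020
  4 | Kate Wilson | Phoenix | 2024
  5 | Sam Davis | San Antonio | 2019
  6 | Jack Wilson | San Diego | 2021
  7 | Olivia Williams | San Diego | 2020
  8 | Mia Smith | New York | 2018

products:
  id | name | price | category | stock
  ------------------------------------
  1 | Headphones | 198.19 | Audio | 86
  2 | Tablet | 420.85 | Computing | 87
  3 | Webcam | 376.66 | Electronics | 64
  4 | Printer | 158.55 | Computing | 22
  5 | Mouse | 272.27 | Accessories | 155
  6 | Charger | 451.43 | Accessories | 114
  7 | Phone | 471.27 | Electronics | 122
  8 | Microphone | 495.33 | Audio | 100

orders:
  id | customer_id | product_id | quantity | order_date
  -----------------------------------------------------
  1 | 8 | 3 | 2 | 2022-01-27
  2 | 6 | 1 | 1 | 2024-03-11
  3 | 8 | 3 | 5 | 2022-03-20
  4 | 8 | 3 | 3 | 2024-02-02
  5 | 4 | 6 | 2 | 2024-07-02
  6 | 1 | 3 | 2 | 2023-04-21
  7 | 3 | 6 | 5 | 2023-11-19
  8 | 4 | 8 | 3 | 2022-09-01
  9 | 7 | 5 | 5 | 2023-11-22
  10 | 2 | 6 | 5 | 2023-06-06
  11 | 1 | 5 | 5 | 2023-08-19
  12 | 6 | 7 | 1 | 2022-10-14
SELECT p.name FROM products p LEFT JOIN orders c ON c.product_id = p.id WHERE c.id IS NULL

Execution result:
name
Tablet
Printer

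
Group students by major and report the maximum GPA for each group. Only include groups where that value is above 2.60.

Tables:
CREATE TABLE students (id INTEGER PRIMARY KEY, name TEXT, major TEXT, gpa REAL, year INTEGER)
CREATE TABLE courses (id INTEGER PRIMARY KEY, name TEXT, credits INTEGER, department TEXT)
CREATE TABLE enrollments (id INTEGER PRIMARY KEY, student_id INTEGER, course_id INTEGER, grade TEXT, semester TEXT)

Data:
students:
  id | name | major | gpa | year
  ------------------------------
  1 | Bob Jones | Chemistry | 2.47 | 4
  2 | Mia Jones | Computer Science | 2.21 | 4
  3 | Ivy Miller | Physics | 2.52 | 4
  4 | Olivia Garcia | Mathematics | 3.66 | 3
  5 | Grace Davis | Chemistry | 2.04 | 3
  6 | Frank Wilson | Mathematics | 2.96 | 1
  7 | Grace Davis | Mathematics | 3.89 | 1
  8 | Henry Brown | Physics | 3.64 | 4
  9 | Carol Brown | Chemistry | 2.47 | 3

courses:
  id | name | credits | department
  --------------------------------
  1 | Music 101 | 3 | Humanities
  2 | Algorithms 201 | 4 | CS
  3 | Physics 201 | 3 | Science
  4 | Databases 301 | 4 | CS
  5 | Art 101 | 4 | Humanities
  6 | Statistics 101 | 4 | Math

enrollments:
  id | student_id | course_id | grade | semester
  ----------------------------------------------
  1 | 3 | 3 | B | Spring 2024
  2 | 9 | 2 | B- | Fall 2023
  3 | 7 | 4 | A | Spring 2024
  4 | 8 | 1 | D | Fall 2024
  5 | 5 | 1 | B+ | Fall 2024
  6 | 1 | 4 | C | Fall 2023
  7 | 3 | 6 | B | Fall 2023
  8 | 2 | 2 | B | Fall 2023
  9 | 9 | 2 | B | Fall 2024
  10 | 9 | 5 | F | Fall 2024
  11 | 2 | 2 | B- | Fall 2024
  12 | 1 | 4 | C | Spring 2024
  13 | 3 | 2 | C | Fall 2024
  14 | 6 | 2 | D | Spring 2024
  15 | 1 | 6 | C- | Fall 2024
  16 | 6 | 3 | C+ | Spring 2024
SELECT major, MAX(gpa) AS max_gpa FROM students GROUP BY major HAVING MAX(gpa) > 2.6

Execution result:
major | max_gpa
Mathematics | 3.89
Physics | 3.64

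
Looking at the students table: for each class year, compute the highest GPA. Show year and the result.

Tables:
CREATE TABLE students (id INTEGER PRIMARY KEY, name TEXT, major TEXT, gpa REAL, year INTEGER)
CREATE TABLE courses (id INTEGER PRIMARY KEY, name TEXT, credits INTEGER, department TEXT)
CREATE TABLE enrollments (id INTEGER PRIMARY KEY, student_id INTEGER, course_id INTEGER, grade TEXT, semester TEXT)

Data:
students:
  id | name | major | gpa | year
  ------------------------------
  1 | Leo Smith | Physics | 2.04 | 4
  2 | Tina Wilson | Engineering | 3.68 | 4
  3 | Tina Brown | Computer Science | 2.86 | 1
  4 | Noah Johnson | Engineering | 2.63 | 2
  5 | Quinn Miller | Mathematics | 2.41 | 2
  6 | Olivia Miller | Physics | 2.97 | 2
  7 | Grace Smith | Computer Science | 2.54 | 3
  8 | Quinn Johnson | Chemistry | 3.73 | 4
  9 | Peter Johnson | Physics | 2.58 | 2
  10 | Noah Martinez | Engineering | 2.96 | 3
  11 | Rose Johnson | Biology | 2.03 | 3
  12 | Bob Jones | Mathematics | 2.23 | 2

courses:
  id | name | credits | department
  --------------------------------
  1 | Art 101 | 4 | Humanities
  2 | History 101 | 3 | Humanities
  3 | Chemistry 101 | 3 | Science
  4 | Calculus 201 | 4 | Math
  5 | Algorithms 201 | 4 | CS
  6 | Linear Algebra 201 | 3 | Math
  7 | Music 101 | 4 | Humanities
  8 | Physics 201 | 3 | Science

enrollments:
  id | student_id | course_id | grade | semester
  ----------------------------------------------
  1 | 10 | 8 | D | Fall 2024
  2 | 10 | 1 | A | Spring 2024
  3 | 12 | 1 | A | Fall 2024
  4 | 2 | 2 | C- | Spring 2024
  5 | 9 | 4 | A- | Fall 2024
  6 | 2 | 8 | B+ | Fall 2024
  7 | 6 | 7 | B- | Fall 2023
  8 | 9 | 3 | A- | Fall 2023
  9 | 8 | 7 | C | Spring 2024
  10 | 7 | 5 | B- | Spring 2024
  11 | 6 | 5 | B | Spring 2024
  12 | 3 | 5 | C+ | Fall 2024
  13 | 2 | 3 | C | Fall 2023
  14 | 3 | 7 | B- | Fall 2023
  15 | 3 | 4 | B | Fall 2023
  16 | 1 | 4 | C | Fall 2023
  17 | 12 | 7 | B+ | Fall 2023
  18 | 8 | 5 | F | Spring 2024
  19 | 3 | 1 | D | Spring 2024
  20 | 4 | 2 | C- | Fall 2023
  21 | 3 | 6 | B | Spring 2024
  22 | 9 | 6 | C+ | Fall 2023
SELECT year, MAX(gpa) AS max_gpa FROM students GROUP BY year

Execution result:
year | max_gpa
1 | 2.86
2 | 2.97
3 | 2.96
4 | 3.73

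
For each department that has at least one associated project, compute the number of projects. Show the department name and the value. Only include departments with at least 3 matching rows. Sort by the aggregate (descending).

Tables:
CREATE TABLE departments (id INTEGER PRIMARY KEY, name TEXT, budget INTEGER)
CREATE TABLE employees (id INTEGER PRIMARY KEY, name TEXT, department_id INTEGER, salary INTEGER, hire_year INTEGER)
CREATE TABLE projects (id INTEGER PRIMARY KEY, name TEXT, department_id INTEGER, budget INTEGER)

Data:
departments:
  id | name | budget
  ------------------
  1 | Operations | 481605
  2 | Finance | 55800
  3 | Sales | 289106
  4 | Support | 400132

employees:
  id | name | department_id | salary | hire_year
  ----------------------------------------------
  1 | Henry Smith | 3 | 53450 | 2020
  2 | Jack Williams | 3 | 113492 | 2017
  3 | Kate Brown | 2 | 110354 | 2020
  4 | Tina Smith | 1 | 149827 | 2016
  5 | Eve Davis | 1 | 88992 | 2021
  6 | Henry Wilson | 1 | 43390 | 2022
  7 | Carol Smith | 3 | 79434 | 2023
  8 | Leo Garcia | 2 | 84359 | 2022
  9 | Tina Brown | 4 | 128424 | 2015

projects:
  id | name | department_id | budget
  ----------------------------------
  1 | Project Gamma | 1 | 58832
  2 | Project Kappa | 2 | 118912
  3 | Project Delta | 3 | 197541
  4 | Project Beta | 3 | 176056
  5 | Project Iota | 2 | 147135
SELECT p.name, COUNT(*) AS n FROM projects c JOIN departments p ON c.department_id = p.id GROUP BY p.id, p.name HAVING COUNT(*) >= 3 ORDER BY n DESC

Execution result:
(no rows)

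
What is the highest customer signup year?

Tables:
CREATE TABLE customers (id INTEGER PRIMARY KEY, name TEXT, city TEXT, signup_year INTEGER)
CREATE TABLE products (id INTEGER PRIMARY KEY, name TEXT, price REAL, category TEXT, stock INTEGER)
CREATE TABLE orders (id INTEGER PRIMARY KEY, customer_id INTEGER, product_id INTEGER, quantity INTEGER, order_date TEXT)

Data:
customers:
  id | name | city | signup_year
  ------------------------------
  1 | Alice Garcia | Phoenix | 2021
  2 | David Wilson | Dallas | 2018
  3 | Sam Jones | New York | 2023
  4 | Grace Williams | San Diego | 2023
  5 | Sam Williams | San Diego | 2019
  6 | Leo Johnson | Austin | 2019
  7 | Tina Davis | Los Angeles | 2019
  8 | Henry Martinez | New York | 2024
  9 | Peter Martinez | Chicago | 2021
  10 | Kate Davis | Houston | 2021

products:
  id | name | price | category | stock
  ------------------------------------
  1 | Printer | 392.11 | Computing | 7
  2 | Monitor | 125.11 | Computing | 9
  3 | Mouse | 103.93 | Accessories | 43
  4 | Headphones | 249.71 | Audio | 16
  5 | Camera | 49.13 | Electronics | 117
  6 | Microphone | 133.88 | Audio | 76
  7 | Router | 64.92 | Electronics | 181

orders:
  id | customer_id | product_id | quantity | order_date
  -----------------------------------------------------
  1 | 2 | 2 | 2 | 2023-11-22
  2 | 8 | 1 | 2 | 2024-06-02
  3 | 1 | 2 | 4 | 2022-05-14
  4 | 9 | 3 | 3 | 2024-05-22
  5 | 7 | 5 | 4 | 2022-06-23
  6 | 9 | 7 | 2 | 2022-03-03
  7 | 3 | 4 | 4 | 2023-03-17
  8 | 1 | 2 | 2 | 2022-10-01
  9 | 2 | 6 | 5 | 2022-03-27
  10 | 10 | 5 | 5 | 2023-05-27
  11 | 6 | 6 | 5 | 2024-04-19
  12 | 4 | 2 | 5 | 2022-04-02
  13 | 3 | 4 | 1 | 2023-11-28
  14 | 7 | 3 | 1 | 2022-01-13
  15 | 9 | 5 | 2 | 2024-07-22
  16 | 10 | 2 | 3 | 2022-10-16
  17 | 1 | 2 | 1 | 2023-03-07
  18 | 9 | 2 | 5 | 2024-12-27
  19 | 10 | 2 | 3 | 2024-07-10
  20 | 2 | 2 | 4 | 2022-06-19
SELECT MAX(signup_year) FROM customers

Execution result:
2024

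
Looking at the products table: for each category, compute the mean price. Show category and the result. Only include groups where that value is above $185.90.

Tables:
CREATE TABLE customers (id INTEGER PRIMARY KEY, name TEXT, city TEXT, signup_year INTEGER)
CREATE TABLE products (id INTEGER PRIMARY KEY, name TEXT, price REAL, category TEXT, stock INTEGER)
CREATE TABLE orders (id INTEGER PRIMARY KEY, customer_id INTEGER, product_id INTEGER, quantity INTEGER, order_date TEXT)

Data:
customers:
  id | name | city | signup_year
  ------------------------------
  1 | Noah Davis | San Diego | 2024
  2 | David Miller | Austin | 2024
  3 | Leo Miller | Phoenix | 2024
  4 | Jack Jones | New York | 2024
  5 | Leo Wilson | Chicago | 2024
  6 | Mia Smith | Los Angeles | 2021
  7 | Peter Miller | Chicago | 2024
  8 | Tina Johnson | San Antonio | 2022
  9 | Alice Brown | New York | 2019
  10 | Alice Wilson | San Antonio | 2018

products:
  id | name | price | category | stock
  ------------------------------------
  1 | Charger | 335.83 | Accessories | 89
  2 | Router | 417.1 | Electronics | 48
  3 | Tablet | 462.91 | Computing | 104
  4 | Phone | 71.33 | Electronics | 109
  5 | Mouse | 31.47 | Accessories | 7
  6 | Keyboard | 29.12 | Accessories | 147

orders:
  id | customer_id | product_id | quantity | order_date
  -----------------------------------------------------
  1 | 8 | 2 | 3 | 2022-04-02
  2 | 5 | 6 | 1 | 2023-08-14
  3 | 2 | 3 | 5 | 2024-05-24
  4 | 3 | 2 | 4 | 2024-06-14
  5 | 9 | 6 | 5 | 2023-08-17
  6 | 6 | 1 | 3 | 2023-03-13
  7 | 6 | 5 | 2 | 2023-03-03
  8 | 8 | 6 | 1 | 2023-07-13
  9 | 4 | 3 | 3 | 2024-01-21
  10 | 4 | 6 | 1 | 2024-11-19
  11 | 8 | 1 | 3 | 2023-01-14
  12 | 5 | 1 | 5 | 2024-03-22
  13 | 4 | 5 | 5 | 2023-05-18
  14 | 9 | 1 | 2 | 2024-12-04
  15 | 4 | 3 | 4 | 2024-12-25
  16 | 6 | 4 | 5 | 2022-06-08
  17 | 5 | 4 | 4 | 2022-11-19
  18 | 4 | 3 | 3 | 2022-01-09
SELECT category, AVG(price) AS avg_price FROM products GROUP BY category HAVING AVG(price) > 185.9

Execution result:
category | avg_price
Computing | 462.91
Electronics | 244.22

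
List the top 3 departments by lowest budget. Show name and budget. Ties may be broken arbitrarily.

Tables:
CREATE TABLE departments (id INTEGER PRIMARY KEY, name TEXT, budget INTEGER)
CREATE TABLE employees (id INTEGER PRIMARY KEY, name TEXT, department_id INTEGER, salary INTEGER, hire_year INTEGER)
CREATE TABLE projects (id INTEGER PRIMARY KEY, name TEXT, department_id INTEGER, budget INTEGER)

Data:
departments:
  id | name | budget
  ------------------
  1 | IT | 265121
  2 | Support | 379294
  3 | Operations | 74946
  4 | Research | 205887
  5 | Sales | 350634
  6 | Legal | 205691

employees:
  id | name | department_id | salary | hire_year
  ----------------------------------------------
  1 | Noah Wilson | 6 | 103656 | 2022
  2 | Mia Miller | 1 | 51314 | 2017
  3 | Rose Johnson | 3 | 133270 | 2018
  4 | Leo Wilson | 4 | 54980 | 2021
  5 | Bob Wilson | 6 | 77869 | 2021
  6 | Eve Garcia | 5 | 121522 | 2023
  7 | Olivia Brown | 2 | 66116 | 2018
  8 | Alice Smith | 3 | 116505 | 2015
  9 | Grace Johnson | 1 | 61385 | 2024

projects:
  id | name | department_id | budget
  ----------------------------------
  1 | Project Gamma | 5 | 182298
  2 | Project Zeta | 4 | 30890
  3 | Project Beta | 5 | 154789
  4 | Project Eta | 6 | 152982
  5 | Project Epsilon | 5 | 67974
SELECT name, budget FROM departments ORDER BY budget ASC LIMIT 3

Execution result:
name | budget
Operations | 74946
Legal | 205691
Research | 205887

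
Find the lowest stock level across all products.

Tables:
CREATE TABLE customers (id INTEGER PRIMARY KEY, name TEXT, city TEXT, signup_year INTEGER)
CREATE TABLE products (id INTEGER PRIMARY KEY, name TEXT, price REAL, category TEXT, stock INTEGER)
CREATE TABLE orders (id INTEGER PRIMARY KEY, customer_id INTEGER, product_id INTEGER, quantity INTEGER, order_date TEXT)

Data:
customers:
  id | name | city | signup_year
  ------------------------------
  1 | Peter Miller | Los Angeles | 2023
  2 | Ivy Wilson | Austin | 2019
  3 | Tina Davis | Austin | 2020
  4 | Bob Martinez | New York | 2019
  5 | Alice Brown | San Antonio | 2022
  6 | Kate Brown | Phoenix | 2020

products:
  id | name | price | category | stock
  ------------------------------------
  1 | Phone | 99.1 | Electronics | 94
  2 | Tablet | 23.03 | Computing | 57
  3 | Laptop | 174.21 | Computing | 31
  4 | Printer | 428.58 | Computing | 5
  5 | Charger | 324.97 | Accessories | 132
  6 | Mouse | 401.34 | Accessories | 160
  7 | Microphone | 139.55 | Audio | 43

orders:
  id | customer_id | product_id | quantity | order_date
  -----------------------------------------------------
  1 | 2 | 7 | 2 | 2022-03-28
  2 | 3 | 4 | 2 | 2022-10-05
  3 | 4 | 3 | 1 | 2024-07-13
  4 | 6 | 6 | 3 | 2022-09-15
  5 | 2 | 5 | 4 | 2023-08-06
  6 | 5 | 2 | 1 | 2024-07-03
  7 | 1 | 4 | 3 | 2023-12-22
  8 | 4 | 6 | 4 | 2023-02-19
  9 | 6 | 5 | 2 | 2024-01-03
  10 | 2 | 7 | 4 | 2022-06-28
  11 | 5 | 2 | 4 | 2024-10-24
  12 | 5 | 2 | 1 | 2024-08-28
SELECT MIN(stock) FROM products

Execution result:
5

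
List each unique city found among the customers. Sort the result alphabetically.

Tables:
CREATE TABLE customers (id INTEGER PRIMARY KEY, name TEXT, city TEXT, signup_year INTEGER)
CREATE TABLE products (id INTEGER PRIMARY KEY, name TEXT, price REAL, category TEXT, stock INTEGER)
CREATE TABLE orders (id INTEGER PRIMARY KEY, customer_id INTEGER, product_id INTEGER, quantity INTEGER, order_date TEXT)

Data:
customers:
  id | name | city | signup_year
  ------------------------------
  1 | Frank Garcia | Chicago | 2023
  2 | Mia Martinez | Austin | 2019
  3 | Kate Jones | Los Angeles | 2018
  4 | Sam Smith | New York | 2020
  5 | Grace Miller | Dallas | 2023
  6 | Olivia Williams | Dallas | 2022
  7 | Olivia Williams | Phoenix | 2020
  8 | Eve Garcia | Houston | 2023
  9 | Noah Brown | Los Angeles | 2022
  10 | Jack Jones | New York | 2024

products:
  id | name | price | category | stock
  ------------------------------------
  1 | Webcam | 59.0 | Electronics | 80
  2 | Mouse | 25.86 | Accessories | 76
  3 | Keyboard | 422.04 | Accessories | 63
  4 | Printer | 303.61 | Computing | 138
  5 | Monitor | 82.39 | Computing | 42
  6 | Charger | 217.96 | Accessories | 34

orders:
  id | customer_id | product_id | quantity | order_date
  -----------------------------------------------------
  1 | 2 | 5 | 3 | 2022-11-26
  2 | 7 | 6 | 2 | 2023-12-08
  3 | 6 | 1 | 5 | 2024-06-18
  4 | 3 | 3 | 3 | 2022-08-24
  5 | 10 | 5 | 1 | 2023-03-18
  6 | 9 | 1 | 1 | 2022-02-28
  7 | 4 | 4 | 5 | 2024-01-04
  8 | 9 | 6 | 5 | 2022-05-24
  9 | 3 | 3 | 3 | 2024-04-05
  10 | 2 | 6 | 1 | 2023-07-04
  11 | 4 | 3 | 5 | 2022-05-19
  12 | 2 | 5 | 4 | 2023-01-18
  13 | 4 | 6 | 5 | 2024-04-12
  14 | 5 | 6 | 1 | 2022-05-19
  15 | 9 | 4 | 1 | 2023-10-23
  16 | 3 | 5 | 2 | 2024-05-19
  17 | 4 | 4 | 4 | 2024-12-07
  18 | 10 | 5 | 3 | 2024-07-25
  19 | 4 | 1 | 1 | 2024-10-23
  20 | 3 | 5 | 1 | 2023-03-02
SELECT DISTINCT city FROM customers ORDER BY city

Execution result:
city
Austin
Chicago
Dallas
Houston
Los Angeles
New York
Phoenix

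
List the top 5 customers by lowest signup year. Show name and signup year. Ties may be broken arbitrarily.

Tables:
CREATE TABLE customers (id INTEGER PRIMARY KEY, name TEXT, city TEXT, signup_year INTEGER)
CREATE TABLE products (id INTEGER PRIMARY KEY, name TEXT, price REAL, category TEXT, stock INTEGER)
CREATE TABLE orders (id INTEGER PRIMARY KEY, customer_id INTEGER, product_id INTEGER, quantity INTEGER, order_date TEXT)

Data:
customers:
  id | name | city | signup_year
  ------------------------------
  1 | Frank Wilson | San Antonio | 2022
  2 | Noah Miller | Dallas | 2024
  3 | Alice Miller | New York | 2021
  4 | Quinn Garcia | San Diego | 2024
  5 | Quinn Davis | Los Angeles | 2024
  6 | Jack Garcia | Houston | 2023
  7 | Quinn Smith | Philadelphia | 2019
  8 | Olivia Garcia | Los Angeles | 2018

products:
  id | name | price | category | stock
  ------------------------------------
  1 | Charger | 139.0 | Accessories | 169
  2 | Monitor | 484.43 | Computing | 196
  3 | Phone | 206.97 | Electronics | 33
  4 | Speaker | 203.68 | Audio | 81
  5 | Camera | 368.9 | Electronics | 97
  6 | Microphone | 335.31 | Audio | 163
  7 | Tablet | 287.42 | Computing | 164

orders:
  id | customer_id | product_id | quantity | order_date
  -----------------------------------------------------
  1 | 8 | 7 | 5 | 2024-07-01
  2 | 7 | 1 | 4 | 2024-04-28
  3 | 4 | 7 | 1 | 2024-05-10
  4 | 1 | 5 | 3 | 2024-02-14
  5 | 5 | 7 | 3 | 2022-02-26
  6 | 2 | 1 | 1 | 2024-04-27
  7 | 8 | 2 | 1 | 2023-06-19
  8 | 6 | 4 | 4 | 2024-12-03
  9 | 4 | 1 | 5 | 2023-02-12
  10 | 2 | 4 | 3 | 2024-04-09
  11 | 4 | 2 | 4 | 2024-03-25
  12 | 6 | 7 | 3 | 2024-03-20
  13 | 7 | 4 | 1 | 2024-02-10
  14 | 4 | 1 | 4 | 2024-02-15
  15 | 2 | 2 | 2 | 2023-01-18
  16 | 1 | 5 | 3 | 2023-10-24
SELECT name, signup_year FROM customers ORDER BY signup_year ASC LIMIT 5

Execution result:
name | signup_year
Olivia Garcia | 2018
Quinn Smith | 2019
Alice Miller | 2021
Frank Wilson | 2022
Jack Garcia | 2023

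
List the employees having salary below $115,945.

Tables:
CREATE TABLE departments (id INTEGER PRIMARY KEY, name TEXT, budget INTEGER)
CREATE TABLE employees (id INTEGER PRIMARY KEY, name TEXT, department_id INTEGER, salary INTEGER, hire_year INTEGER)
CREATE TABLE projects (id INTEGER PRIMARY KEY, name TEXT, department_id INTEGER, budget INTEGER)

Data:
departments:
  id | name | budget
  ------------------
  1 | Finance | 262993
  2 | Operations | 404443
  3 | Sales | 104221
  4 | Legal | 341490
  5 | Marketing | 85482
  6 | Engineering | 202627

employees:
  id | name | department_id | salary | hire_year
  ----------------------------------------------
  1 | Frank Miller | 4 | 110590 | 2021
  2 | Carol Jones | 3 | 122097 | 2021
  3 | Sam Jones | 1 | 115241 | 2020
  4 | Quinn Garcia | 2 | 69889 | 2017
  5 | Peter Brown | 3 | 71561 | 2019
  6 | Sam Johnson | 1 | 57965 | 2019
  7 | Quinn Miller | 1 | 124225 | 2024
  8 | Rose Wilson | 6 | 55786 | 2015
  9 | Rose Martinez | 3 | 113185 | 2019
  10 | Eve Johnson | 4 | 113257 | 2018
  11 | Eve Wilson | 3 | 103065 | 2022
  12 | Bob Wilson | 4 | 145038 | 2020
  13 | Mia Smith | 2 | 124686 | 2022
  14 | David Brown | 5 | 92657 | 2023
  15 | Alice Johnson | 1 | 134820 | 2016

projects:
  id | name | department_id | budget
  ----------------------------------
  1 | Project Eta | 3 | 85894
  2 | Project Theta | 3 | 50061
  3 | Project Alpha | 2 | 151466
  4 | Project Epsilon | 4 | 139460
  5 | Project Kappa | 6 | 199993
SELECT name, salary FROM employees WHERE salary < 115945

Execution result:
name | salary
Frank Miller | 110590
Sam Jones | 115241
Quinn Garcia | 69889
Peter Brown | 71561
Sam Johnson | 57965
Rose Wilson | 55786
Rose Martinez | 113185
Eve Johnson | 113257
Eve Wilson | 103065
David Brown | 92657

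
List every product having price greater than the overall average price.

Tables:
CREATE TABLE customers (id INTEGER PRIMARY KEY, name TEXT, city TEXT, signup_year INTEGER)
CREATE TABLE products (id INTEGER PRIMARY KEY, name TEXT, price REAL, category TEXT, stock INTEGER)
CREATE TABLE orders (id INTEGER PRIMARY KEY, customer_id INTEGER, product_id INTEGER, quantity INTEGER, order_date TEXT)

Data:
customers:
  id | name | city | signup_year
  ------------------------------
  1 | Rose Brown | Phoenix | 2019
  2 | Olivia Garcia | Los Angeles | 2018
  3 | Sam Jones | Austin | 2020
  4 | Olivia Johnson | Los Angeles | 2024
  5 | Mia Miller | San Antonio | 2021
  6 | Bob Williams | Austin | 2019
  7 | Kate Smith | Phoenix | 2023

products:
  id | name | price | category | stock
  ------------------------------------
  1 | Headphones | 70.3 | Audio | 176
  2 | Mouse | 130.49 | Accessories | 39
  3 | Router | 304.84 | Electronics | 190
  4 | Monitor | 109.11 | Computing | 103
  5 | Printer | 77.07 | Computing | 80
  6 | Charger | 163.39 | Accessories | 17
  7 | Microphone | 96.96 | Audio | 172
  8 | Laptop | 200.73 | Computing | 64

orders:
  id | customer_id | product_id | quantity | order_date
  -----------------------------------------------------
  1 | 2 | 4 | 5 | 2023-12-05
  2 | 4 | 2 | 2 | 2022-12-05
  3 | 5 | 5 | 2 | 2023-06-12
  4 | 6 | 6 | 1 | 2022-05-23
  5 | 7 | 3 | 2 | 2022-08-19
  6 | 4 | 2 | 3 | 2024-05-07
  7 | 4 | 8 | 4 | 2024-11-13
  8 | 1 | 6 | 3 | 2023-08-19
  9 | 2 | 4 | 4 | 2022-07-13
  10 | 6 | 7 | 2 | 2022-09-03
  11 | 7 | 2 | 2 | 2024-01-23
SELECT name, price FROM products WHERE price > (SELECT AVG(price) FROM products)

Execution result:
name | price
Router | 304.84
Charger | 163.39
Laptop | 200.73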